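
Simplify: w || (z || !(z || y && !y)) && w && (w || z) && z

w

w || (z || !(z || y && !y)) && w && (w || z) && z
= w || (z || !z) && w && (w || z) && z
= w || w && (w || z) && z
= w || w && z
= w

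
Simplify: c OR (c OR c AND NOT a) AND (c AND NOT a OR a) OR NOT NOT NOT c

TRUE

c OR (c OR c AND NOT a) AND (c AND NOT a OR a) OR NOT NOT NOT c
= c OR (c OR c AND NOT a) AND (c AND NOT a OR a) OR NOT c   — double negation
= c OR c AND a OR c AND NOT a OR NOT c   — distribution
= c OR c OR NOT c   — distribution
= c OR NOT c   — idempotence
= TRUE   — complement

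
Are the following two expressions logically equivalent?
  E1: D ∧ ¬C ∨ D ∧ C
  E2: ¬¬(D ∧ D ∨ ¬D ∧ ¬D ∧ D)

Yes

E1: D ∧ ¬C ∨ D ∧ C
    = D
E2: ¬¬(D ∧ D ∨ ¬D ∧ ¬D ∧ D)
    = ¬¬(D ∧ D ∨ ¬D ∧ D)
    = ¬¬D
    = D
Both reduce to D, so they are equivalent.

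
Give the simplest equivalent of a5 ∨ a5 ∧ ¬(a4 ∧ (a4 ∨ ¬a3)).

a5 ∨ a5 ∧ ¬(a4 ∧ (a4 ∨ ¬a3))
= a5 ∨ a5 ∧ ¬a4   — absorption
= a5   — absorption

a5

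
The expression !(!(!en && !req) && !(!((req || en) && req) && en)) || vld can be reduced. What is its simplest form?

!(!(!en && !req) && !(!((req || en) && req) && en)) || vld
= !(!(!en && !req) && !(!req && en)) || vld
= !en && !req || !req && en || vld
= !req || vld

!req || vld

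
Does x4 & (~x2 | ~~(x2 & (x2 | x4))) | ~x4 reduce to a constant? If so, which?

yes, True

x4 & (~x2 | ~~(x2 & (x2 | x4))) | ~x4
= x4 & (~x2 | x2 & (x2 | x4)) | ~x4   — double negation
= x4 & (~x2 | x2) | ~x4   — absorption
= x4 | ~x4   — complement / identity
= 1   — complement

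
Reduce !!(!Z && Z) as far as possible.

!!(!Z && Z)
= !Z && Z   — double negation
= false   — complement

false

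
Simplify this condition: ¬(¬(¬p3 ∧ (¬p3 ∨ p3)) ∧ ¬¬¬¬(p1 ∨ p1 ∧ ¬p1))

¬(¬(¬p3 ∧ (¬p3 ∨ p3)) ∧ ¬¬¬¬(p1 ∨ p1 ∧ ¬p1))
= ¬(¬(¬p3 ∧ (¬p3 ∨ p3)) ∧ ¬¬¬¬p1)   (complement / identity)
= ¬(¬¬p3 ∧ ¬¬¬¬p1)   (complement / identity)
= ¬(¬¬p3 ∧ ¬¬p1)   (double negation)
= ¬p3 ∨ ¬p1   (De Morgan)

¬p3 ∨ ¬p1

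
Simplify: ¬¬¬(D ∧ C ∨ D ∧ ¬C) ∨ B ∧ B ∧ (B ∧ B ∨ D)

¬D ∨ B

¬¬¬(D ∧ C ∨ D ∧ ¬C) ∨ B ∧ B ∧ (B ∧ B ∨ D)
= ¬(D ∧ C ∨ D ∧ ¬C) ∨ B ∧ B ∧ (B ∧ B ∨ D)   (double negation)
= ¬(D ∧ C ∨ D ∧ ¬C) ∨ B ∧ B   (absorption)
= ¬(D ∧ C ∨ D ∧ ¬C) ∨ B   (idempotence)
= ¬D ∨ B   (distribution)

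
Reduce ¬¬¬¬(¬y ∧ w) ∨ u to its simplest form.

¬y ∧ w ∨ u

¬¬¬¬(¬y ∧ w) ∨ u
= ¬¬(¬y ∧ w) ∨ u   [double negation]
= ¬y ∧ w ∨ u   [double negation]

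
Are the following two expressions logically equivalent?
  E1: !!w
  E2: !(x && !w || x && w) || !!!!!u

E1: !!w
    = w
E2: !(x && !w || x && w) || !!!!!u
    = !(x && !w || x && w) || !!!u
    = !x || !!!u
    = !x || !u
These differ: at u=0, w=0, x=0, E1 = 0 but E2 = 1.

No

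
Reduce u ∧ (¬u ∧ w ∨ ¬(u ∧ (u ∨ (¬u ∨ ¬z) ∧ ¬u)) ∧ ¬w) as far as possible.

False

u ∧ (¬u ∧ w ∨ ¬(u ∧ (u ∨ (¬u ∨ ¬z) ∧ ¬u)) ∧ ¬w)
= u ∧ (¬u ∧ w ∨ ¬(u ∧ (u ∨ ¬u)) ∧ ¬w)   [absorption]
= u ∧ (¬u ∧ w ∨ ¬u ∧ ¬w)   [complement / identity]
= u ∧ ¬u   [distribution]
= False   [complement]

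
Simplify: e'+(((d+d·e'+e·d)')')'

e'+d'

e'+(((d+d·e'+e·d)')')'
= e'+(d+d·e'+e·d)'   — double negation
= e'+(d+d)'   — distribution
= e'+d'   — idempotence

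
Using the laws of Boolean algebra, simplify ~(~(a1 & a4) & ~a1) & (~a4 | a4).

~(~(a1 & a4) & ~a1) & (~a4 | a4)
= ~(~(a1 & a4) & ~a1)   (complement / identity)
= a1 & a4 | a1   (De Morgan)
= a1   (absorption)

a1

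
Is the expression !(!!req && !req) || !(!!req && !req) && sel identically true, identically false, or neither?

!(!!req && !req) || !(!!req && !req) && sel
= !(!!req && !req)   [absorption]
= !req || req   [De Morgan]
= true   [complement]

identically true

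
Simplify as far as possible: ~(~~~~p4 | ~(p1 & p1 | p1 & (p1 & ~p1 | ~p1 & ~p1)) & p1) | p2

~p4 | p2

~(~~~~p4 | ~(p1 & p1 | p1 & (p1 & ~p1 | ~p1 & ~p1)) & p1) | p2
= ~(~~~~p4 | ~(p1 & p1 | p1 & ~p1) & p1) | p2   [distribution]
= ~(~~~~p4 | ~p1 & p1) | p2   [distribution]
= ~(~~p4 | ~p1 & p1) | p2   [double negation]
= ~(p4 | ~p1 & p1) | p2   [double negation]
= ~p4 | p2   [complement / identity]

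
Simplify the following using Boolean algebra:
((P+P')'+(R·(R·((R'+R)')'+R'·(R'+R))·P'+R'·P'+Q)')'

((P+P')'+(R·(R·((R'+R)')'+R'·(R'+R))·P'+R'·P'+Q)')'
= ((P+P')'+(R·(R·(R'+R)+R'·(R'+R))·P'+R'·P'+Q)')'   (double negation)
= ((P+P')'+(R·(R'+R)·P'+R'·P'+Q)')'   (distribution)
= (P+P')·(R·(R'+R)·P'+R'·P'+Q)   (De Morgan)
= R·(R'+R)·P'+R'·P'+Q   (complement / identity)
= R·P'+R'·P'+Q   (complement / identity)
= P'+Q   (distribution)

P'+Q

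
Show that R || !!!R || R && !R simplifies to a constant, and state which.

R || !!!R || R && !R
= R || !R || R && !R   (double negation)
= R || !R   (complement / identity)
= true   (complement)

true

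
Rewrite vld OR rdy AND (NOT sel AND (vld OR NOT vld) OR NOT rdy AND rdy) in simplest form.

vld OR rdy AND NOT sel

vld OR rdy AND (NOT sel AND (vld OR NOT vld) OR NOT rdy AND rdy)
= vld OR rdy AND NOT sel AND (vld OR NOT vld)   (complement / identity)
= vld OR rdy AND NOT sel   (complement / identity)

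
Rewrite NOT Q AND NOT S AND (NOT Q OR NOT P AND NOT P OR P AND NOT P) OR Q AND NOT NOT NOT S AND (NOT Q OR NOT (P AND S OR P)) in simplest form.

NOT S AND (NOT Q OR NOT P)

NOT Q AND NOT S AND (NOT Q OR NOT P AND NOT P OR P AND NOT P) OR Q AND NOT NOT NOT S AND (NOT Q OR NOT (P AND S OR P))
= NOT Q AND NOT S AND (NOT Q OR NOT P AND NOT P OR P AND NOT P) OR Q AND NOT NOT NOT S AND (NOT Q OR NOT P)
= NOT Q AND NOT S AND (NOT Q OR NOT P AND NOT P OR P AND NOT P) OR Q AND NOT S AND (NOT Q OR NOT P)
= NOT Q AND NOT S AND (NOT Q OR NOT P) OR Q AND NOT S AND (NOT Q OR NOT P)
= NOT S AND (NOT Q OR NOT P)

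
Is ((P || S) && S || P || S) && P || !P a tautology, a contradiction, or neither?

tautology

((P || S) && S || P || S) && P || !P
= (P || S) && P || !P   — absorption
= P || !P   — absorption
= true   — complement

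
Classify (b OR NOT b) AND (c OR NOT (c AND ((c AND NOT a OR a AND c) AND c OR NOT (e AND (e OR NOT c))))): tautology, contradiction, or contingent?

(b OR NOT b) AND (c OR NOT (c AND ((c AND NOT a OR a AND c) AND c OR NOT (e AND (e OR NOT c)))))
= (b OR NOT b) AND (c OR NOT (c AND ((c AND NOT a OR a AND c) AND c OR NOT e)))
= (b OR NOT b) AND (c OR NOT (c AND (c AND c OR NOT e)))
= c OR NOT (c AND (c AND c OR NOT e))
= c OR NOT (c AND (c OR NOT e))
= c OR NOT c
= TRUE

tautology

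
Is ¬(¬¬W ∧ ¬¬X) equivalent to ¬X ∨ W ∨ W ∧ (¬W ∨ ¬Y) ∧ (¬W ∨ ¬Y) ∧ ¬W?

E1: ¬(¬¬W ∧ ¬¬X)
    = ¬W ∨ ¬X   [De Morgan]
E2: ¬X ∨ W ∨ W ∧ (¬W ∨ ¬Y) ∧ (¬W ∨ ¬Y) ∧ ¬W
    = ¬X ∨ W ∨ W ∧ (¬W ∨ ¬Y) ∧ ¬W   [idempotence]
    = ¬X ∨ W ∨ W ∧ ¬W   [absorption]
    = ¬X ∨ W   [complement / identity]
These differ: at W=0, X=1, Y=1, E1 = 1 but E2 = 0.

No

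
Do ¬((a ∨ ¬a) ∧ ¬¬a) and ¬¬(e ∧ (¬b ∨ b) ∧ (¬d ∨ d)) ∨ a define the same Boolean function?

E1: ¬((a ∨ ¬a) ∧ ¬¬a)
    = ¬¬¬a   — complement / identity
    = ¬a   — double negation
E2: ¬¬(e ∧ (¬b ∨ b) ∧ (¬d ∨ d)) ∨ a
    = ¬¬(e ∧ (¬b ∨ b)) ∨ a   — complement / identity
    = ¬¬e ∨ a   — complement / identity
    = e ∨ a   — double negation
These differ: at a=1, b=0, d=0, e=0, E1 = 0 but E2 = 1.

No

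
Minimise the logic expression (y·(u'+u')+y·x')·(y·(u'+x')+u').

y·(u'+x')

(y·(u'+u')+y·x')·(y·(u'+x')+u')
= y·(u'+u'+x')·(y·(u'+x')+u')   [distribution]
= y·(u'+x')·(y·(u'+x')+u')   [idempotence]
= y·(u'+x')   [absorption]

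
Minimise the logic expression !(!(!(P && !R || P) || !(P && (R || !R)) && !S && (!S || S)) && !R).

!(!(!(P && !R || P) || !(P && (R || !R)) && !S && (!S || S)) && !R)
= !(!(!(P && !R || P) || !(P && (R || !R)) && !S) && !R)   — complement / identity
= !(!(!(P && !R || P) || !P && !S) && !R)   — complement / identity
= !(!(!P || !P && !S) && !R)   — absorption
= !(!!P && !R)   — absorption
= !P || R   — De Morgan

!P || R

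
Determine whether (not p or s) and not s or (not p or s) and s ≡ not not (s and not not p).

No

E1: (not p or s) and not s or (not p or s) and s
    = not p or s   — distribution
E2: not not (s and not not p)
    = s and not not p   — double negation
    = s and p   — double negation
These differ: at p=0, s=0, E1 = 1 but E2 = 0.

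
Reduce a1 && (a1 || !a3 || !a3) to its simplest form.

a1 && (a1 || !a3 || !a3)
= a1 && (a1 || !a3)   [idempotence]
= a1   [absorption]

a1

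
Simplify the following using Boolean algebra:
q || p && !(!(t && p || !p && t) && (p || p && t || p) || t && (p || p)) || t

q || p && !(!(t && p || !p && t) && (p || p && t || p) || t && (p || p)) || t
= q || p && !(!t && (p || p && t || p) || t && (p || p)) || t   — distribution
= q || p && !(!t && (p || p) || t && (p || p)) || t   — absorption
= q || p && !(p || p) || t   — distribution
= q || p && !p || t   — idempotence
= q || t   — complement / identity

q || t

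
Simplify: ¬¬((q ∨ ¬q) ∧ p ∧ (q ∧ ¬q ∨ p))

¬¬((q ∨ ¬q) ∧ p ∧ (q ∧ ¬q ∨ p))
= ¬¬((q ∨ ¬q) ∧ p ∧ p)
= ¬¬(p ∧ p)
= ¬¬p
= p

p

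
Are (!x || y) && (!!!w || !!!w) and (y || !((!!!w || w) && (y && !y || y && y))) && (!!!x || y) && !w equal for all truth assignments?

Yes

E1: (!x || y) && (!!!w || !!!w)
    = (!x || y) && !!!w
    = (!x || y) && !w
E2: (y || !((!!!w || w) && (y && !y || y && y))) && (!!!x || y) && !w
    = (y || !((!w || w) && (y && !y || y && y))) && (!!!x || y) && !w
    = (y || !((!w || w) && (y && !y || y && y))) && (!x || y) && !w
    = (y || !((!w || w) && y)) && (!x || y) && !w
    = (y || !y) && (!x || y) && !w
    = (!x || y) && !w
Both reduce to (!x || y) && !w, so they are equivalent.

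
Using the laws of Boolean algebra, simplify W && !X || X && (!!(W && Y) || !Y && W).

W && !X || X && (!!(W && Y) || !Y && W)
= W && !X || X && (W && Y || !Y && W)
= W && !X || X && W
= W

W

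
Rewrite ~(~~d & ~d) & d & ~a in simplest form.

~(~~d & ~d) & d & ~a
= (~d | d) & d & ~a   — De Morgan
= d & ~a   — complement / identity

d & ~a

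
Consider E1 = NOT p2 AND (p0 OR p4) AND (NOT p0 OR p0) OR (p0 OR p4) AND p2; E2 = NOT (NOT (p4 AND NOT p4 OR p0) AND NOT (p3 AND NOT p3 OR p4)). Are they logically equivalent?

E1: NOT p2 AND (p0 OR p4) AND (NOT p0 OR p0) OR (p0 OR p4) AND p2
    = NOT p2 AND (p0 OR p4) OR (p0 OR p4) AND p2   — complement / identity
    = p0 OR p4   — distribution
E2: NOT (NOT (p4 AND NOT p4 OR p0) AND NOT (p3 AND NOT p3 OR p4))
    = p4 AND NOT p4 OR p0 OR p3 AND NOT p3 OR p4   — De Morgan
    = p0 OR p3 AND NOT p3 OR p4   — complement / identity
    = p0 OR p4   — complement / identity
Both reduce to p0 OR p4, so they are equivalent.

Yes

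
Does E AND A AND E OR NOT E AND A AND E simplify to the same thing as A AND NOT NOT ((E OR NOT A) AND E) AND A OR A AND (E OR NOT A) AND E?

E1: E AND A AND E OR NOT E AND A AND E
    = A AND E
E2: A AND NOT NOT ((E OR NOT A) AND E) AND A OR A AND (E OR NOT A) AND E
    = A AND (E OR NOT A) AND E AND A OR A AND (E OR NOT A) AND E
    = A AND (E OR NOT A) AND E
    = A AND E
Both reduce to A AND E, so they are equivalent.

Yes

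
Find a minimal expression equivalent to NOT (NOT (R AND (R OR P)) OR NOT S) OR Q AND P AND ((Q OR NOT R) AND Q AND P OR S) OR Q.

R AND S OR Q

NOT (NOT (R AND (R OR P)) OR NOT S) OR Q AND P AND ((Q OR NOT R) AND Q AND P OR S) OR Q
= NOT (NOT (R AND (R OR P)) OR NOT S) OR Q AND P AND (Q AND P OR S) OR Q   (absorption)
= NOT (NOT R OR NOT S) OR Q AND P AND (Q AND P OR S) OR Q   (absorption)
= NOT (NOT R OR NOT S) OR Q AND P OR Q   (absorption)
= R AND S OR Q AND P OR Q   (De Morgan)
= R AND S OR Q   (absorption)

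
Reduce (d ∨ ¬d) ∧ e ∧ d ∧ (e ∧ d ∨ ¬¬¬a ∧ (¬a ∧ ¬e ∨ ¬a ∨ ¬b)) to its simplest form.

e ∧ d

(d ∨ ¬d) ∧ e ∧ d ∧ (e ∧ d ∨ ¬¬¬a ∧ (¬a ∧ ¬e ∨ ¬a ∨ ¬b))
= (d ∨ ¬d) ∧ e ∧ d ∧ (e ∧ d ∨ ¬a ∧ (¬a ∧ ¬e ∨ ¬a ∨ ¬b))   (double negation)
= (d ∨ ¬d) ∧ e ∧ d ∧ (e ∧ d ∨ ¬a ∧ (¬a ∨ ¬b))   (absorption)
= e ∧ d ∧ (e ∧ d ∨ ¬a ∧ (¬a ∨ ¬b))   (complement / identity)
= e ∧ d ∧ (e ∧ d ∨ ¬a)   (absorption)
= e ∧ d   (absorption)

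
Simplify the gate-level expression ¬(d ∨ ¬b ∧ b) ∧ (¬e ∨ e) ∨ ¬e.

¬d ∨ ¬e

¬(d ∨ ¬b ∧ b) ∧ (¬e ∨ e) ∨ ¬e
= ¬(d ∨ ¬b ∧ b) ∨ ¬e   — complement / identity
= ¬d ∨ ¬e   — complement / identity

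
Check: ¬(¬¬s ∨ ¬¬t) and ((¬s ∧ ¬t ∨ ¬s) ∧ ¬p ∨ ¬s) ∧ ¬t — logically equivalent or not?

E1: ¬(¬¬s ∨ ¬¬t)
    = ¬s ∧ ¬t
E2: ((¬s ∧ ¬t ∨ ¬s) ∧ ¬p ∨ ¬s) ∧ ¬t
    = (¬s ∧ ¬p ∨ ¬s) ∧ ¬t
    = ¬s ∧ ¬t
Both reduce to ¬s ∧ ¬t, so they are equivalent.

Yes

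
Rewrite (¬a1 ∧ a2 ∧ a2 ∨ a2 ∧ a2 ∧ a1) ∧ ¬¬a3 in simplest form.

(¬a1 ∧ a2 ∧ a2 ∨ a2 ∧ a2 ∧ a1) ∧ ¬¬a3
= a2 ∧ a2 ∧ ¬¬a3   [distribution]
= a2 ∧ ¬¬a3   [idempotence]
= a2 ∧ a3   [double negation]

a2 ∧ a3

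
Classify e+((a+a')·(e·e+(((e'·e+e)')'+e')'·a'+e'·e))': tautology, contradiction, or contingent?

tautology

e+((a+a')·(e·e+(((e'·e+e)')'+e')'·a'+e'·e))'
= e+((a+a')·(e·e+(e'·e+e)'·e·a'+e'·e))'
= e+((a+a')·(e·e+e'·e·a'+e'·e))'
= e+((a+a')·(e·e+e'·e))'
= e+((a+a')·e)'
= e+e'
= 1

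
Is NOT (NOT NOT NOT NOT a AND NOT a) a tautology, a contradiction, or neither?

tautology

NOT (NOT NOT NOT NOT a AND NOT a)
= NOT (NOT NOT a AND NOT a)   (double negation)
= NOT a OR a   (De Morgan)
= TRUE   (complement)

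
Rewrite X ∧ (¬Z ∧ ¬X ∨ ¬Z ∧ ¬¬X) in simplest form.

X ∧ (¬Z ∧ ¬X ∨ ¬Z ∧ ¬¬X)
= X ∧ (¬X ∨ ¬¬X) ∧ ¬Z   (distribution)
= X ∧ (¬X ∨ X) ∧ ¬Z   (double negation)
= X ∧ ¬Z   (complement / identity)

X ∧ ¬Z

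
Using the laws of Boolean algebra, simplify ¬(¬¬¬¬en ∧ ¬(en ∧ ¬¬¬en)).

¬en

¬(¬¬¬¬en ∧ ¬(en ∧ ¬¬¬en))
= ¬(¬¬¬¬en ∧ ¬(en ∧ ¬en))   (double negation)
= ¬(¬¬en ∧ ¬(en ∧ ¬en))   (double negation)
= ¬en ∨ en ∧ ¬en   (De Morgan)
= ¬en   (complement / identity)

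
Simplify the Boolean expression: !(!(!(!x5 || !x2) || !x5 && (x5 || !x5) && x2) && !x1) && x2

!(!(!(!x5 || !x2) || !x5 && (x5 || !x5) && x2) && !x1) && x2
= (!(!x5 || !x2) || !x5 && (x5 || !x5) && x2 || x1) && x2
= (!(!x5 || !x2) || !x5 && x2 || x1) && x2
= (x5 && x2 || !x5 && x2 || x1) && x2
= (x2 || x1) && x2
= x2

x2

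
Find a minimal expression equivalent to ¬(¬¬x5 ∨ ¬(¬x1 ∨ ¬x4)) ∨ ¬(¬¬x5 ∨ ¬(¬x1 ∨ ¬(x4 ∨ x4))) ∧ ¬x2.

¬x5 ∧ (¬x1 ∨ ¬x4)

¬(¬¬x5 ∨ ¬(¬x1 ∨ ¬x4)) ∨ ¬(¬¬x5 ∨ ¬(¬x1 ∨ ¬(x4 ∨ x4))) ∧ ¬x2
= ¬(¬¬x5 ∨ ¬(¬x1 ∨ ¬x4)) ∨ ¬(¬¬x5 ∨ ¬(¬x1 ∨ ¬x4)) ∧ ¬x2   [idempotence]
= ¬(¬¬x5 ∨ ¬(¬x1 ∨ ¬x4)) ∨ ¬x5 ∧ (¬x1 ∨ ¬x4) ∧ ¬x2   [De Morgan]
= ¬x5 ∧ (¬x1 ∨ ¬x4) ∨ ¬x5 ∧ (¬x1 ∨ ¬x4) ∧ ¬x2   [De Morgan]
= ¬x5 ∧ (¬x1 ∨ ¬x4)   [absorption]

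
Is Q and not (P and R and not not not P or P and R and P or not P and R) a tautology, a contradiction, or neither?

neither

Q and not (P and R and not not not P or P and R and P or not P and R)
= Q and not (P and R and not P or P and R and P or not P and R)   [double negation]
= Q and not (P and R or not P and R)   [distribution]
= Q and not R   [distribution]
This depends on Q, R, so it is not a constant.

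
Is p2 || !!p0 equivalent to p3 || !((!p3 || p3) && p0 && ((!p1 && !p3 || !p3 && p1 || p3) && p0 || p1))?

No

E1: p2 || !!p0
    = p2 || p0   — double negation
E2: p3 || !((!p3 || p3) && p0 && ((!p1 && !p3 || !p3 && p1 || p3) && p0 || p1))
    = p3 || !((!p3 || p3) && p0 && ((!p3 || p3) && p0 || p1))   — distribution
    = p3 || !((!p3 || p3) && p0)   — absorption
    = p3 || !p0   — complement / identity
These differ: at p0=0, p1=1, p2=0, p3=1, E1 = 0 but E2 = 1.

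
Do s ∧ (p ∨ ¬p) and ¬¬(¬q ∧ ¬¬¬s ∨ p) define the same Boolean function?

E1: s ∧ (p ∨ ¬p)
    = s   — complement / identity
E2: ¬¬(¬q ∧ ¬¬¬s ∨ p)
    = ¬¬(¬q ∧ ¬s ∨ p)   — double negation
    = ¬q ∧ ¬s ∨ p   — double negation
These differ: at p=1, q=0, s=0, E1 = 0 but E2 = 1.

No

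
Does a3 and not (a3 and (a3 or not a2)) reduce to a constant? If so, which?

yes, False

a3 and not (a3 and (a3 or not a2))
= a3 and not a3   [absorption]
= False   [complement]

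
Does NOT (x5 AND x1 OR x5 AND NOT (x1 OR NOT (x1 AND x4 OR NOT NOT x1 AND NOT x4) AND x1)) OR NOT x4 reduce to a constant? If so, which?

no

NOT (x5 AND x1 OR x5 AND NOT (x1 OR NOT (x1 AND x4 OR NOT NOT x1 AND NOT x4) AND x1)) OR NOT x4
= NOT (x5 AND x1 OR x5 AND NOT (x1 OR NOT (x1 AND x4 OR x1 AND NOT x4) AND x1)) OR NOT x4   — double negation
= NOT (x5 AND x1 OR x5 AND NOT (x1 OR NOT x1 AND x1)) OR NOT x4   — distribution
= NOT (x5 AND x1 OR x5 AND NOT x1) OR NOT x4   — complement / identity
= NOT x5 OR NOT x4   — distribution
This depends on x4, x5, so it is not a constant.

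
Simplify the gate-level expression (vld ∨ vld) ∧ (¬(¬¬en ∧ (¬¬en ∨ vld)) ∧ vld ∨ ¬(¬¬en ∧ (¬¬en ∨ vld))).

(vld ∨ vld) ∧ (¬(¬¬en ∧ (¬¬en ∨ vld)) ∧ vld ∨ ¬(¬¬en ∧ (¬¬en ∨ vld)))
= vld ∧ (¬(¬¬en ∧ (¬¬en ∨ vld)) ∧ vld ∨ ¬(¬¬en ∧ (¬¬en ∨ vld)))   — idempotence
= vld ∧ ¬(¬¬en ∧ (¬¬en ∨ vld))   — absorption
= vld ∧ ¬¬¬en   — absorption
= vld ∧ ¬en   — double negation

vld ∧ ¬en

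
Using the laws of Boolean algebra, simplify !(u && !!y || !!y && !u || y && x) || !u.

!y || !u

!(u && !!y || !!y && !u || y && x) || !u
= !(!!y || y && x) || !u   [distribution]
= !(y || y && x) || !u   [double negation]
= !y || !u   [absorption]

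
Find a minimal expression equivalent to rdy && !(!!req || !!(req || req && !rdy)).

rdy && !req

rdy && !(!!req || !!(req || req && !rdy))
= rdy && !req && !(req || req && !rdy)   (De Morgan)
= rdy && !req && !req   (absorption)
= rdy && !req   (idempotence)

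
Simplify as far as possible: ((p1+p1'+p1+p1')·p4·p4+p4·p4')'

p4'

((p1+p1'+p1+p1')·p4·p4+p4·p4')'
= ((p1+p1')·p4·p4+p4·p4')'   [idempotence]
= (p4·p4+p4·p4')'   [complement / identity]
= p4'   [distribution]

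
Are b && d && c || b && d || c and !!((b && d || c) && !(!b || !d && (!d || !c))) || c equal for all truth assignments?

E1: b && d && c || b && d || c
    = b && d || c   (absorption)
E2: !!((b && d || c) && !(!b || !d && (!d || !c))) || c
    = !!((b && d || c) && !(!b || !d)) || c   (absorption)
    = !!((b && d || c) && b && d) || c   (De Morgan)
    = !!(b && d) || c   (absorption)
    = b && d || c   (double negation)
Both reduce to b && d || c, so they are equivalent.

Yes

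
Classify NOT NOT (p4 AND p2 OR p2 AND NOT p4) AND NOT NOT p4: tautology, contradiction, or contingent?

NOT NOT (p4 AND p2 OR p2 AND NOT p4) AND NOT NOT p4
= NOT NOT (p4 AND p2 OR p2 AND NOT p4) AND p4   — double negation
= NOT NOT p2 AND p4   — distribution
= p2 AND p4   — double negation
This depends on p2, p4, so it is not a constant.

contingent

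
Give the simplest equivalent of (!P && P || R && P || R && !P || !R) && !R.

(!P && P || R && P || R && !P || !R) && !R
= (R && P || R && !P || !R) && !R   [complement / identity]
= (R || !R) && !R   [distribution]
= !R   [complement / identity]

!R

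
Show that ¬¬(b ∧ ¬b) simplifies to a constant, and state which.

False

¬¬(b ∧ ¬b)
= b ∧ ¬b   [double negation]
= False   [complement]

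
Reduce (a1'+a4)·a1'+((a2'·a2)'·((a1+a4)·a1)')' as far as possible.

1

(a1'+a4)·a1'+((a2'·a2)'·((a1+a4)·a1)')'
= a1'+((a2'·a2)'·((a1+a4)·a1)')'   — absorption
= a1'+((a2'·a2)'·a1')'   — absorption
= a1'+a2'·a2+a1   — De Morgan
= a1'+a1   — complement / identity
= 1   — complement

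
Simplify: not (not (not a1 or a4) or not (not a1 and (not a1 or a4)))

not a1

not (not (not a1 or a4) or not (not a1 and (not a1 or a4)))
= (not a1 or a4) and not a1 and (not a1 or a4)   (De Morgan)
= (not a1 or a4) and not a1   (absorption)
= not a1   (absorption)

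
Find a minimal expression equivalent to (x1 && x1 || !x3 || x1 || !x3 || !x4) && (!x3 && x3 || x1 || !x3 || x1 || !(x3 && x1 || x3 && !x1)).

x1 || !x3

(x1 && x1 || !x3 || x1 || !x3 || !x4) && (!x3 && x3 || x1 || !x3 || x1 || !(x3 && x1 || x3 && !x1))
= (x1 || !x3 || x1 || !x3 || !x4) && (!x3 && x3 || x1 || !x3 || x1 || !(x3 && x1 || x3 && !x1))
= (x1 || !x3 || x1 || !x3 || !x4) && (x1 || !x3 || x1 || !(x3 && x1 || x3 && !x1))
= (x1 || !x3 || x1 || !x3 || !x4) && (x1 || !x3 || x1 || !x3)
= x1 || !x3 || x1 || !x3
= x1 || !x3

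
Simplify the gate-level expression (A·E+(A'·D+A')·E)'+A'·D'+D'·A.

E'+D'

(A·E+(A'·D+A')·E)'+A'·D'+D'·A
= (A·E+(A'·D+A')·E)'+D'   (distribution)
= (A·E+A'·E)'+D'   (absorption)
= E'+D'   (distribution)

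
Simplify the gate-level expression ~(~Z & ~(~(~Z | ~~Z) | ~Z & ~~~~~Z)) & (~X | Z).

~X | Z

~(~Z & ~(~(~Z | ~~Z) | ~Z & ~~~~~Z)) & (~X | Z)
= ~(~Z & ~(~(~Z | ~~Z) | ~Z & ~~~Z)) & (~X | Z)
= (Z | ~(~Z | ~~Z) | ~Z & ~~~Z) & (~X | Z)
= (Z | ~(~Z | ~~Z) | ~Z & ~Z) & (~X | Z)
= (Z | Z & ~Z | ~Z & ~Z) & (~X | Z)
= (Z | ~Z) & (~X | Z)
= ~X | Z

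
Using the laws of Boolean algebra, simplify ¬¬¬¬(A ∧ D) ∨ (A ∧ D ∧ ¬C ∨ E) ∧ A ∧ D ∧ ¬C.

¬¬¬¬(A ∧ D) ∨ (A ∧ D ∧ ¬C ∨ E) ∧ A ∧ D ∧ ¬C
= ¬¬(A ∧ D) ∨ (A ∧ D ∧ ¬C ∨ E) ∧ A ∧ D ∧ ¬C   (double negation)
= A ∧ D ∨ (A ∧ D ∧ ¬C ∨ E) ∧ A ∧ D ∧ ¬C   (double negation)
= A ∧ D ∨ A ∧ D ∧ ¬C   (absorption)
= A ∧ D   (absorption)

A ∧ D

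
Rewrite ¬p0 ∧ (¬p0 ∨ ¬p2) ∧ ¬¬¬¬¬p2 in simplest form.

¬p0 ∧ ¬p2

¬p0 ∧ (¬p0 ∨ ¬p2) ∧ ¬¬¬¬¬p2
= ¬p0 ∧ (¬p0 ∨ ¬p2) ∧ ¬¬¬p2   [double negation]
= ¬p0 ∧ ¬¬¬p2   [absorption]
= ¬p0 ∧ ¬p2   [double negation]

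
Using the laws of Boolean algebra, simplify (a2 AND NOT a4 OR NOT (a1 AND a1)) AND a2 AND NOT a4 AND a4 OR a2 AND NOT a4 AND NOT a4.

(a2 AND NOT a4 OR NOT (a1 AND a1)) AND a2 AND NOT a4 AND a4 OR a2 AND NOT a4 AND NOT a4
= (a2 AND NOT a4 OR NOT a1) AND a2 AND NOT a4 AND a4 OR a2 AND NOT a4 AND NOT a4   [idempotence]
= a2 AND NOT a4 AND a4 OR a2 AND NOT a4 AND NOT a4   [absorption]
= a2 AND NOT a4   [distribution]

a2 AND NOT a4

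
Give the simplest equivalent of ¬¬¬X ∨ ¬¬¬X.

¬X

¬¬¬X ∨ ¬¬¬X
= ¬¬¬X   [idempotence]
= ¬X   [double negation]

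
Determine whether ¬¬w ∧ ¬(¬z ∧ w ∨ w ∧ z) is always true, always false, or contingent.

always false

¬¬w ∧ ¬(¬z ∧ w ∨ w ∧ z)
= ¬¬w ∧ ¬w   — distribution
= w ∧ ¬w   — double negation
= False   — complement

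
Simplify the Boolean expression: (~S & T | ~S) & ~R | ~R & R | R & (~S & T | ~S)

~S

(~S & T | ~S) & ~R | ~R & R | R & (~S & T | ~S)
= (~S & T | ~S) & ~R | R & (~S & T | ~S)   (complement / identity)
= ~S & T | ~S   (distribution)
= ~S   (absorption)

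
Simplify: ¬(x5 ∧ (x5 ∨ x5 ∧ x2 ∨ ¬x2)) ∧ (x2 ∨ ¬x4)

¬x5 ∧ (x2 ∨ ¬x4)

¬(x5 ∧ (x5 ∨ x5 ∧ x2 ∨ ¬x2)) ∧ (x2 ∨ ¬x4)
= ¬(x5 ∧ (x5 ∨ ¬x2)) ∧ (x2 ∨ ¬x4)   — absorption
= ¬x5 ∧ (x2 ∨ ¬x4)   — absorption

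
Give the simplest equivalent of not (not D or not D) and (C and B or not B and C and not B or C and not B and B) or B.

not (not D or not D) and (C and B or not B and C and not B or C and not B and B) or B
= not (not D or not D) and (C and B or C and not B) or B
= not (not D or not D) and C or B
= not not D and C or B
= D and C or B

D and C or B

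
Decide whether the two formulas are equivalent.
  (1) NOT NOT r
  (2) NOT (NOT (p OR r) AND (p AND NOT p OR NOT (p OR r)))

No

E1: NOT NOT r
    = r
E2: NOT (NOT (p OR r) AND (p AND NOT p OR NOT (p OR r)))
    = NOT (NOT (p OR r) AND NOT (p OR r))
    = NOT NOT (p OR r)
    = p OR r
These differ: at p=1, r=0, E1 = 0 but E2 = 1.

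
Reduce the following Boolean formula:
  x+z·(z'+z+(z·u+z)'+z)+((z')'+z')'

x+z·(z'+z+(z·u+z)'+z)+((z')'+z')'
= x+z·(z'+z+z'+z)+((z')'+z')'   — absorption
= x+z·(z'+z)+((z')'+z')'   — idempotence
= x+z·(z'+z)+z'·z   — De Morgan
= x+z+z'·z   — complement / identity
= x+z   — complement / identity

x+z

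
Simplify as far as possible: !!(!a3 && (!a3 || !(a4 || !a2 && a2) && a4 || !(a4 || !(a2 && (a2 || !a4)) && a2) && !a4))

!!(!a3 && (!a3 || !(a4 || !a2 && a2) && a4 || !(a4 || !(a2 && (a2 || !a4)) && a2) && !a4))
= !!(!a3 && (!a3 || !(a4 || !a2 && a2) && a4 || !(a4 || !a2 && a2) && !a4))   (absorption)
= !!(!a3 && (!a3 || !(a4 || !a2 && a2)))   (distribution)
= !!(!a3 && (!a3 || !a4))   (complement / identity)
= !!!a3   (absorption)
= !a3   (double negation)

!a3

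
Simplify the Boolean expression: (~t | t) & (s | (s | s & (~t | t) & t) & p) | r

s | r

(~t | t) & (s | (s | s & (~t | t) & t) & p) | r
= (~t | t) & (s | (s | s & t) & p) | r   — complement / identity
= s | (s | s & t) & p | r   — complement / identity
= s | s & p | r   — absorption
= s | r   — absorption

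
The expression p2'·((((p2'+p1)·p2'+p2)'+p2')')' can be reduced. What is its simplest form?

p2'·((((p2'+p1)·p2'+p2)'+p2')')'
= p2'·(((p2'+p1)·p2'+p2)·p2)'   (De Morgan)
= p2'·((p2'+p2)·p2)'   (absorption)
= p2'·p2'   (complement / identity)
= p2'   (idempotence)

p2'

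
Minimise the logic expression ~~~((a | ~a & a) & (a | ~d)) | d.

~a | d

~~~((a | ~a & a) & (a | ~d)) | d
= ~~~(a & (a | ~d)) | d   [complement / identity]
= ~~~a | d   [absorption]
= ~a | d   [double negation]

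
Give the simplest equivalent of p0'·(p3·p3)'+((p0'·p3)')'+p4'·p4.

p0'·(p3·p3)'+((p0'·p3)')'+p4'·p4
= p0'·(p3·p3)'+((p0'·p3)')'   — complement / identity
= p0'·p3'+((p0'·p3)')'   — idempotence
= p0'·p3'+p0'·p3   — double negation
= p0'   — distribution

p0'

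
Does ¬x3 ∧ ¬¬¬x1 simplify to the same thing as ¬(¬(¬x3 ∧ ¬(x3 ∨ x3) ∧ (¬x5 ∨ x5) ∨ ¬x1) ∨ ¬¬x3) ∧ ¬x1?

E1: ¬x3 ∧ ¬¬¬x1
    = ¬x3 ∧ ¬x1
E2: ¬(¬(¬x3 ∧ ¬(x3 ∨ x3) ∧ (¬x5 ∨ x5) ∨ ¬x1) ∨ ¬¬x3) ∧ ¬x1
    = (¬x3 ∧ ¬(x3 ∨ x3) ∧ (¬x5 ∨ x5) ∨ ¬x1) ∧ ¬x3 ∧ ¬x1
    = (¬x3 ∧ ¬(x3 ∨ x3) ∨ ¬x1) ∧ ¬x3 ∧ ¬x1
    = (¬x3 ∧ ¬x3 ∨ ¬x1) ∧ ¬x3 ∧ ¬x1
    = (¬x3 ∨ ¬x1) ∧ ¬x3 ∧ ¬x1
    = ¬x3 ∧ ¬x1
Both reduce to ¬x3 ∧ ¬x1, so they are equivalent.

Yes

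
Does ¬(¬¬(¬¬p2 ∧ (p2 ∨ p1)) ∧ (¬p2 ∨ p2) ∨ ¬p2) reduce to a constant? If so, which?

¬(¬¬(¬¬p2 ∧ (p2 ∨ p1)) ∧ (¬p2 ∨ p2) ∨ ¬p2)
= ¬(¬¬(¬¬p2 ∧ (p2 ∨ p1)) ∨ ¬p2)   [complement / identity]
= ¬(¬¬p2 ∧ (p2 ∨ p1)) ∧ p2   [De Morgan]
= ¬(p2 ∧ (p2 ∨ p1)) ∧ p2   [double negation]
= ¬p2 ∧ p2   [absorption]
= False   [complement]

yes, False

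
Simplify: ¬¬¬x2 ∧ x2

¬¬¬x2 ∧ x2
= ¬x2 ∧ x2   [double negation]
= False   [complement]

False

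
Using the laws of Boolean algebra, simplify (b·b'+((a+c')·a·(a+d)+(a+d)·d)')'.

(b·b'+((a+c')·a·(a+d)+(a+d)·d)')'
= (b·b'+(((a+c')·a+d)·(a+d))')'   [distribution]
= ((((a+c')·a+d)·(a+d))')'   [complement / identity]
= (((a+d)·(a+d))')'   [absorption]
= ((a+d)')'   [idempotence]
= a+d   [double negation]

a+d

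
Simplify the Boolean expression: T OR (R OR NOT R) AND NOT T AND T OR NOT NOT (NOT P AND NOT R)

T OR (R OR NOT R) AND NOT T AND T OR NOT NOT (NOT P AND NOT R)
= T OR NOT T AND T OR NOT NOT (NOT P AND NOT R)   (complement / identity)
= T OR NOT T AND T OR NOT P AND NOT R   (double negation)
= T OR NOT P AND NOT R   (complement / identity)

T OR NOT P AND NOT R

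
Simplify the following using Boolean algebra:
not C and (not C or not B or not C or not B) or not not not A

not C and (not C or not B or not C or not B) or not not not A
= not C and (not C or not B) or not not not A   (idempotence)
= not C and (not C or not B) or not A   (double negation)
= not C or not A   (absorption)

not C or not A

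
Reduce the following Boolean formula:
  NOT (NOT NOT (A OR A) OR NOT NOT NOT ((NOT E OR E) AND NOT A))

NOT (NOT NOT (A OR A) OR NOT NOT NOT ((NOT E OR E) AND NOT A))
= NOT (A OR A) AND NOT NOT ((NOT E OR E) AND NOT A)   (De Morgan)
= NOT A AND NOT NOT ((NOT E OR E) AND NOT A)   (idempotence)
= NOT A AND NOT NOT NOT A   (complement / identity)
= NOT A AND NOT A   (double negation)
= NOT A   (idempotence)

NOT A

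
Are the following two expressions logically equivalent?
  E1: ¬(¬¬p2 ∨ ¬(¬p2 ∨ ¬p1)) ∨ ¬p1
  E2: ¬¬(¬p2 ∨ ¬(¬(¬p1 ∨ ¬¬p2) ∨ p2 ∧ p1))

Yes

E1: ¬(¬¬p2 ∨ ¬(¬p2 ∨ ¬p1)) ∨ ¬p1
    = ¬p2 ∧ (¬p2 ∨ ¬p1) ∨ ¬p1   — De Morgan
    = ¬p2 ∨ ¬p1   — absorption
E2: ¬¬(¬p2 ∨ ¬(¬(¬p1 ∨ ¬¬p2) ∨ p2 ∧ p1))
    = ¬p2 ∨ ¬(¬(¬p1 ∨ ¬¬p2) ∨ p2 ∧ p1)   — double negation
    = ¬p2 ∨ ¬(p1 ∧ ¬p2 ∨ p2 ∧ p1)   — De Morgan
    = ¬p2 ∨ ¬p1   — distribution
Both reduce to ¬p2 ∨ ¬p1, so they are equivalent.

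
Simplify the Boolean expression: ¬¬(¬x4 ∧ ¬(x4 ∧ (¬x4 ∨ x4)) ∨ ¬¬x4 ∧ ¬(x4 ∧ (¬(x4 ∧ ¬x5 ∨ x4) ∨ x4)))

¬¬(¬x4 ∧ ¬(x4 ∧ (¬x4 ∨ x4)) ∨ ¬¬x4 ∧ ¬(x4 ∧ (¬(x4 ∧ ¬x5 ∨ x4) ∨ x4)))
= ¬¬(¬x4 ∧ ¬(x4 ∧ (¬x4 ∨ x4)) ∨ x4 ∧ ¬(x4 ∧ (¬(x4 ∧ ¬x5 ∨ x4) ∨ x4)))   [double negation]
= ¬¬(¬x4 ∧ ¬(x4 ∧ (¬x4 ∨ x4)) ∨ x4 ∧ ¬(x4 ∧ (¬x4 ∨ x4)))   [absorption]
= ¬¬¬(x4 ∧ (¬x4 ∨ x4))   [distribution]
= ¬¬¬x4   [complement / identity]
= ¬x4   [double negation]

¬x4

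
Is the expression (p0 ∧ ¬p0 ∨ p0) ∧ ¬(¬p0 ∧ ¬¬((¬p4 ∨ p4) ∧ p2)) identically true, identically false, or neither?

(p0 ∧ ¬p0 ∨ p0) ∧ ¬(¬p0 ∧ ¬¬((¬p4 ∨ p4) ∧ p2))
= (p0 ∧ ¬p0 ∨ p0) ∧ ¬(¬p0 ∧ ¬¬p2)   (complement / identity)
= p0 ∧ ¬(¬p0 ∧ ¬¬p2)   (complement / identity)
= p0 ∧ (p0 ∨ ¬p2)   (De Morgan)
= p0   (absorption)
This depends on p0, so it is not a constant.

neither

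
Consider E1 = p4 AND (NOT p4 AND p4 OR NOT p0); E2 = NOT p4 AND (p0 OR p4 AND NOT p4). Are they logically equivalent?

No

E1: p4 AND (NOT p4 AND p4 OR NOT p0)
    = p4 AND NOT p0   (complement / identity)
E2: NOT p4 AND (p0 OR p4 AND NOT p4)
    = NOT p4 AND p0   (complement / identity)
These differ: at p0=1, p4=0, E1 = 0 but E2 = 1.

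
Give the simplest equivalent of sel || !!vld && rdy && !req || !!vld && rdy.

sel || !!vld && rdy && !req || !!vld && rdy
= sel || !!vld && rdy   [absorption]
= sel || vld && rdy   [double negation]

sel || vld && rdy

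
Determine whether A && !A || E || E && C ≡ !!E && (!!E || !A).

E1: A && !A || E || E && C
    = E || E && C   (complement / identity)
    = E   (absorption)
E2: !!E && (!!E || !A)
    = !!E   (absorption)
    = E   (double negation)
Both reduce to E, so they are equivalent.

Yes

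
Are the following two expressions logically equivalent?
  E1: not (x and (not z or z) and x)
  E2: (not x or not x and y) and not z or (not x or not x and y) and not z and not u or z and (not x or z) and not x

Yes

E1: not (x and (not z or z) and x)
    = not (x and x)
    = not x
E2: (not x or not x and y) and not z or (not x or not x and y) and not z and not u or z and (not x or z) and not x
    = (not x or not x and y) and not z or z and (not x or z) and not x
    = not x and not z or z and (not x or z) and not x
    = not x and not z or z and not x
    = not x
Both reduce to not x, so they are equivalent.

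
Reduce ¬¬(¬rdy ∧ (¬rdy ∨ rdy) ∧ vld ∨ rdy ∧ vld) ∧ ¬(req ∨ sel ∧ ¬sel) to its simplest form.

vld ∧ ¬req

¬¬(¬rdy ∧ (¬rdy ∨ rdy) ∧ vld ∨ rdy ∧ vld) ∧ ¬(req ∨ sel ∧ ¬sel)
= ¬¬(¬rdy ∧ (¬rdy ∨ rdy) ∧ vld ∨ rdy ∧ vld) ∧ ¬req   [complement / identity]
= ¬¬(¬rdy ∧ vld ∨ rdy ∧ vld) ∧ ¬req   [complement / identity]
= (¬rdy ∧ vld ∨ rdy ∧ vld) ∧ ¬req   [double negation]
= vld ∧ ¬req   [distribution]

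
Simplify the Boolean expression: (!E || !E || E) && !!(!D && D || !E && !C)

!E && !C

(!E || !E || E) && !!(!D && D || !E && !C)
= (!E || !E || E) && (!D && D || !E && !C)   [double negation]
= (!E || E) && (!D && D || !E && !C)   [idempotence]
= !D && D || !E && !C   [complement / identity]
= !E && !C   [complement / identity]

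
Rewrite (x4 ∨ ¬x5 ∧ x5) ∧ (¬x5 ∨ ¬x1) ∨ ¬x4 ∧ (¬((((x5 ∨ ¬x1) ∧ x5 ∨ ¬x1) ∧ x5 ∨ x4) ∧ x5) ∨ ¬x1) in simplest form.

(x4 ∨ ¬x5 ∧ x5) ∧ (¬x5 ∨ ¬x1) ∨ ¬x4 ∧ (¬((((x5 ∨ ¬x1) ∧ x5 ∨ ¬x1) ∧ x5 ∨ x4) ∧ x5) ∨ ¬x1)
= x4 ∧ (¬x5 ∨ ¬x1) ∨ ¬x4 ∧ (¬((((x5 ∨ ¬x1) ∧ x5 ∨ ¬x1) ∧ x5 ∨ x4) ∧ x5) ∨ ¬x1)
= x4 ∧ (¬x5 ∨ ¬x1) ∨ ¬x4 ∧ (¬(((x5 ∨ ¬x1) ∧ x5 ∨ x4) ∧ x5) ∨ ¬x1)
= x4 ∧ (¬x5 ∨ ¬x1) ∨ ¬x4 ∧ (¬((x5 ∨ x4) ∧ x5) ∨ ¬x1)
= x4 ∧ (¬x5 ∨ ¬x1) ∨ ¬x4 ∧ (¬x5 ∨ ¬x1)
= ¬x5 ∨ ¬x1

¬x5 ∨ ¬x1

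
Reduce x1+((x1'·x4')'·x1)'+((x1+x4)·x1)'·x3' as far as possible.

x1+((x1'·x4')'·x1)'+((x1+x4)·x1)'·x3'
= x1+((x1+x4)·x1)'+((x1+x4)·x1)'·x3'   [De Morgan]
= x1+((x1+x4)·x1)'   [absorption]
= x1+x1'   [absorption]
= 1   [complement]

1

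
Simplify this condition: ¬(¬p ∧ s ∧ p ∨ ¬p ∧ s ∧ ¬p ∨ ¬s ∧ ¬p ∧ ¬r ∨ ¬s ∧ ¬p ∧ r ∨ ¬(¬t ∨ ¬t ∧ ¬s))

p ∧ ¬t

¬(¬p ∧ s ∧ p ∨ ¬p ∧ s ∧ ¬p ∨ ¬s ∧ ¬p ∧ ¬r ∨ ¬s ∧ ¬p ∧ r ∨ ¬(¬t ∨ ¬t ∧ ¬s))
= ¬(¬p ∧ s ∨ ¬s ∧ ¬p ∧ ¬r ∨ ¬s ∧ ¬p ∧ r ∨ ¬(¬t ∨ ¬t ∧ ¬s))
= ¬(¬p ∧ s ∨ ¬s ∧ ¬p ∨ ¬(¬t ∨ ¬t ∧ ¬s))
= ¬(¬p ∨ ¬(¬t ∨ ¬t ∧ ¬s))
= ¬(¬p ∨ ¬¬t)
= p ∧ ¬t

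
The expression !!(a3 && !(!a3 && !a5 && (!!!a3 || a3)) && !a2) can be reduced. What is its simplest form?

a3 && !a2

!!(a3 && !(!a3 && !a5 && (!!!a3 || a3)) && !a2)
= !!(a3 && !(!a3 && !a5 && (!a3 || a3)) && !a2)   — double negation
= !!(a3 && !(!a3 && !a5) && !a2)   — complement / identity
= !!(a3 && (a3 || a5) && !a2)   — De Morgan
= a3 && (a3 || a5) && !a2   — double negation
= a3 && !a2   — absorption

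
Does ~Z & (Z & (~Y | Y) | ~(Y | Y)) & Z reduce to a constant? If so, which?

yes, False

~Z & (Z & (~Y | Y) | ~(Y | Y)) & Z
= ~Z & (Z & (~Y | Y) | ~Y) & Z   — idempotence
= ~Z & (Z | ~Y) & Z   — complement / identity
= ~Z & Z   — absorption
= 0   — complement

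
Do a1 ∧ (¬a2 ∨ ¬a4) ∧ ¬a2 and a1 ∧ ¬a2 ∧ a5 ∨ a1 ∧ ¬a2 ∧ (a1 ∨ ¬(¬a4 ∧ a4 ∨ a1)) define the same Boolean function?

Yes

E1: a1 ∧ (¬a2 ∨ ¬a4) ∧ ¬a2
    = a1 ∧ ¬a2   (absorption)
E2: a1 ∧ ¬a2 ∧ a5 ∨ a1 ∧ ¬a2 ∧ (a1 ∨ ¬(¬a4 ∧ a4 ∨ a1))
    = a1 ∧ ¬a2 ∧ a5 ∨ a1 ∧ ¬a2 ∧ (a1 ∨ ¬a1)   (complement / identity)
    = a1 ∧ ¬a2 ∧ a5 ∨ a1 ∧ ¬a2   (complement / identity)
    = a1 ∧ ¬a2   (absorption)
Both reduce to a1 ∧ ¬a2, so they are equivalent.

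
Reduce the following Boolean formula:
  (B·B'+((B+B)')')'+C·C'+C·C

(B·B'+((B+B)')')'+C·C'+C·C
= (B·B'+((B+B)')')'+C·C
= (B·B'+((B+B)')')'+C
= (B·B'+(B')')'+C
= ((B')')'+C
= B'+C

B'+C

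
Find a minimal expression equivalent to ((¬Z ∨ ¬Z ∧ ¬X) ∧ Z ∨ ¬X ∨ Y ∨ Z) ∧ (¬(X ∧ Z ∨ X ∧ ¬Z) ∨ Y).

¬X ∨ Y

((¬Z ∨ ¬Z ∧ ¬X) ∧ Z ∨ ¬X ∨ Y ∨ Z) ∧ (¬(X ∧ Z ∨ X ∧ ¬Z) ∨ Y)
= (¬Z ∧ Z ∨ ¬X ∨ Y ∨ Z) ∧ (¬(X ∧ Z ∨ X ∧ ¬Z) ∨ Y)   [absorption]
= (¬X ∨ Y ∨ Z) ∧ (¬(X ∧ Z ∨ X ∧ ¬Z) ∨ Y)   [complement / identity]
= (¬X ∨ Y ∨ Z) ∧ (¬X ∨ Y)   [distribution]
= ¬X ∨ Y   [absorption]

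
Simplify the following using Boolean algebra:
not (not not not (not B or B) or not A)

A

not (not not not (not B or B) or not A)
= not (not (not B or B) or not A)
= (not B or B) and A
= A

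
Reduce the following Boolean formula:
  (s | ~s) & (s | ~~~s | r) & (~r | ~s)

(s | ~s) & (s | ~~~s | r) & (~r | ~s)
= (s | ~s) & (s | ~s | r) & (~r | ~s)   [double negation]
= (s | ~s) & (~r | ~s)   [absorption]
= ~r | ~s   [complement / identity]

~r | ~s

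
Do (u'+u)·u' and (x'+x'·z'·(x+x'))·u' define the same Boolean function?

No

E1: (u'+u)·u'
    = u'   [complement / identity]
E2: (x'+x'·z'·(x+x'))·u'
    = (x'+x'·z')·u'   [complement / identity]
    = x'·u'   [absorption]
These differ: at u=0, x=1, z=1, E1 = 1 but E2 = 0.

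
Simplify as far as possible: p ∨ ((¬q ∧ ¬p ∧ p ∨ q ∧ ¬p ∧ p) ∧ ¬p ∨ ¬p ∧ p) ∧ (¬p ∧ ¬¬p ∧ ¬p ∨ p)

p ∨ ((¬q ∧ ¬p ∧ p ∨ q ∧ ¬p ∧ p) ∧ ¬p ∨ ¬p ∧ p) ∧ (¬p ∧ ¬¬p ∧ ¬p ∨ p)
= p ∨ (¬p ∧ p ∧ ¬p ∨ ¬p ∧ p) ∧ (¬p ∧ ¬¬p ∧ ¬p ∨ p)   — distribution
= p ∨ (¬p ∧ p ∧ ¬p ∨ ¬p ∧ p) ∧ (¬p ∧ p ∧ ¬p ∨ p)   — double negation
= p ∨ ¬p ∧ p ∧ ¬p ∨ ¬p ∧ p ∧ p   — distribution
= p ∨ ¬p ∧ p   — distribution
= p   — complement / identity

p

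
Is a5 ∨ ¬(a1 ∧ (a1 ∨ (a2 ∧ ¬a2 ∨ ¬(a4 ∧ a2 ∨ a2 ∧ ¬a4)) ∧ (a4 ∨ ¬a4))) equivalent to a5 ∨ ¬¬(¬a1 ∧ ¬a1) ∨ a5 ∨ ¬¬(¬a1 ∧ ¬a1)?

E1: a5 ∨ ¬(a1 ∧ (a1 ∨ (a2 ∧ ¬a2 ∨ ¬(a4 ∧ a2 ∨ a2 ∧ ¬a4)) ∧ (a4 ∨ ¬a4)))
    = a5 ∨ ¬(a1 ∧ (a1 ∨ a2 ∧ ¬a2 ∨ ¬(a4 ∧ a2 ∨ a2 ∧ ¬a4)))   [complement / identity]
    = a5 ∨ ¬(a1 ∧ (a1 ∨ a2 ∧ ¬a2 ∨ ¬a2))   [distribution]
    = a5 ∨ ¬(a1 ∧ (a1 ∨ ¬a2))   [complement / identity]
    = a5 ∨ ¬a1   [absorption]
E2: a5 ∨ ¬¬(¬a1 ∧ ¬a1) ∨ a5 ∨ ¬¬(¬a1 ∧ ¬a1)
    = a5 ∨ ¬¬(¬a1 ∧ ¬a1)   [idempotence]
    = a5 ∨ ¬a1 ∧ ¬a1   [double negation]
    = a5 ∨ ¬a1   [idempotence]
Both reduce to a5 ∨ ¬a1, so they are equivalent.

Yes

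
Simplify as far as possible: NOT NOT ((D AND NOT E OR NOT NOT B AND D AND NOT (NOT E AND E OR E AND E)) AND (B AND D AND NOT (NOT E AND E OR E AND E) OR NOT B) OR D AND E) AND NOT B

NOT NOT ((D AND NOT E OR NOT NOT B AND D AND NOT (NOT E AND E OR E AND E)) AND (B AND D AND NOT (NOT E AND E OR E AND E) OR NOT B) OR D AND E) AND NOT B
= NOT NOT ((D AND NOT E OR B AND D AND NOT (NOT E AND E OR E AND E)) AND (B AND D AND NOT (NOT E AND E OR E AND E) OR NOT B) OR D AND E) AND NOT B   — double negation
= NOT NOT (B AND D AND NOT (NOT E AND E OR E AND E) OR D AND NOT E AND NOT B OR D AND E) AND NOT B   — distribution
= NOT NOT (B AND D AND NOT E OR D AND NOT E AND NOT B OR D AND E) AND NOT B   — distribution
= (B AND D AND NOT E OR D AND NOT E AND NOT B OR D AND E) AND NOT B   — double negation
= (D AND NOT E OR D AND E) AND NOT B   — distribution
= D AND NOT B   — distribution

D AND NOT B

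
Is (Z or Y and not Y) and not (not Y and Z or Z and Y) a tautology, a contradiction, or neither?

contradiction

(Z or Y and not Y) and not (not Y and Z or Z and Y)
= (Z or Y and not Y) and not Z   [distribution]
= Z and not Z   [complement / identity]
= False   [complement]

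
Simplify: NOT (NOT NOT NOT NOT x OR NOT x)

FALSE

NOT (NOT NOT NOT NOT x OR NOT x)
= NOT (NOT NOT x OR NOT x)   — double negation
= NOT x AND x   — De Morgan
= FALSE   — complement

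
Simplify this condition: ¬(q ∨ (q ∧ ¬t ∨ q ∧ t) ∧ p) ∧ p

¬(q ∨ (q ∧ ¬t ∨ q ∧ t) ∧ p) ∧ p
= ¬(q ∨ q ∧ p) ∧ p   [distribution]
= ¬q ∧ p   [absorption]

¬q ∧ p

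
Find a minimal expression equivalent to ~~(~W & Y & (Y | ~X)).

~W & Y

~~(~W & Y & (Y | ~X))
= ~~(~W & Y)
= ~W & Y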